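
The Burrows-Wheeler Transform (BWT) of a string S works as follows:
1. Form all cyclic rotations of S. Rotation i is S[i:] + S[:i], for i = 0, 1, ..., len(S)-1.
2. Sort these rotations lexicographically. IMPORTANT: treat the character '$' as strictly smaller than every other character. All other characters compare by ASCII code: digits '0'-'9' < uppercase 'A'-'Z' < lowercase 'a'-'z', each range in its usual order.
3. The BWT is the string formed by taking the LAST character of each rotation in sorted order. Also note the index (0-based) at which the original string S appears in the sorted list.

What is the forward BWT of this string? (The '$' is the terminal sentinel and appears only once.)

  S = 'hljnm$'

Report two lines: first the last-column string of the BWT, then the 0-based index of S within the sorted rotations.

Answer: m$lhnj
1

Derivation:
All 6 rotations (rotation i = S[i:]+S[:i]):
  rot[0] = hljnm$
  rot[1] = ljnm$h
  rot[2] = jnm$hl
  rot[3] = nm$hlj
  rot[4] = m$hljn
  rot[5] = $hljnm
Sorted (with $ < everything):
  sorted[0] = $hljnm  (last char: 'm')
  sorted[1] = hljnm$  (last char: '$')
  sorted[2] = jnm$hl  (last char: 'l')
  sorted[3] = ljnm$h  (last char: 'h')
  sorted[4] = m$hljn  (last char: 'n')
  sorted[5] = nm$hlj  (last char: 'j')
Last column: m$lhnj
Original string S is at sorted index 1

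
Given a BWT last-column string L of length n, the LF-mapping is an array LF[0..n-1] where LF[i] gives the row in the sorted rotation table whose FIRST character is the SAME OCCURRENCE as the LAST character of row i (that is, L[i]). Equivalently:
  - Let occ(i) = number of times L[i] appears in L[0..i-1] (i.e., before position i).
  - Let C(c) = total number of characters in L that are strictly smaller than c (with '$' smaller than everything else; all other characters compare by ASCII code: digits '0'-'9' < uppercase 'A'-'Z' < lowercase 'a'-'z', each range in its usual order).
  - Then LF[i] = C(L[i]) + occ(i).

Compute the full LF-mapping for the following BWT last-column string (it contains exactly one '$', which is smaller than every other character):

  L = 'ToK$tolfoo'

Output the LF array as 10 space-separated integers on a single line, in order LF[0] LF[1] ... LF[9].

Answer: 2 5 1 0 9 6 4 3 7 8

Derivation:
Char counts: '$':1, 'K':1, 'T':1, 'f':1, 'l':1, 'o':4, 't':1
C (first-col start): C('$')=0, C('K')=1, C('T')=2, C('f')=3, C('l')=4, C('o')=5, C('t')=9
L[0]='T': occ=0, LF[0]=C('T')+0=2+0=2
L[1]='o': occ=0, LF[1]=C('o')+0=5+0=5
L[2]='K': occ=0, LF[2]=C('K')+0=1+0=1
L[3]='$': occ=0, LF[3]=C('$')+0=0+0=0
L[4]='t': occ=0, LF[4]=C('t')+0=9+0=9
L[5]='o': occ=1, LF[5]=C('o')+1=5+1=6
L[6]='l': occ=0, LF[6]=C('l')+0=4+0=4
L[7]='f': occ=0, LF[7]=C('f')+0=3+0=3
L[8]='o': occ=2, LF[8]=C('o')+2=5+2=7
L[9]='o': occ=3, LF[9]=C('o')+3=5+3=8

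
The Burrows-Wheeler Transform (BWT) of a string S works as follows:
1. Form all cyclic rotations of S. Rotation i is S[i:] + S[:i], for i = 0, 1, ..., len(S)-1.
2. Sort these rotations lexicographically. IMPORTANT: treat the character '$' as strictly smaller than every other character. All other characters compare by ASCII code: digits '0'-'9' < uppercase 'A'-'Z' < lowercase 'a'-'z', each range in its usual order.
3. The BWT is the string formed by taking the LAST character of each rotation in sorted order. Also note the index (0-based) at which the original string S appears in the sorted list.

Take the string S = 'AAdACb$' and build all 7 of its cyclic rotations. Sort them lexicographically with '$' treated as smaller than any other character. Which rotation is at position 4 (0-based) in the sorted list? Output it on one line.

Answer: Cb$AAdA

Derivation:
All 7 rotations (rotation i = S[i:]+S[:i]):
  rot[0] = AAdACb$
  rot[1] = AdACb$A
  rot[2] = dACb$AA
  rot[3] = ACb$AAd
  rot[4] = Cb$AAdA
  rot[5] = b$AAdAC
  rot[6] = $AAdACb
Sorted (with $ < everything):
  sorted[0] = $AAdACb
  sorted[1] = AAdACb$
  sorted[2] = ACb$AAd
  sorted[3] = AdACb$A
  sorted[4] = Cb$AAdA
  sorted[5] = b$AAdAC
  sorted[6] = dACb$AA
sorted[4] = Cb$AAdA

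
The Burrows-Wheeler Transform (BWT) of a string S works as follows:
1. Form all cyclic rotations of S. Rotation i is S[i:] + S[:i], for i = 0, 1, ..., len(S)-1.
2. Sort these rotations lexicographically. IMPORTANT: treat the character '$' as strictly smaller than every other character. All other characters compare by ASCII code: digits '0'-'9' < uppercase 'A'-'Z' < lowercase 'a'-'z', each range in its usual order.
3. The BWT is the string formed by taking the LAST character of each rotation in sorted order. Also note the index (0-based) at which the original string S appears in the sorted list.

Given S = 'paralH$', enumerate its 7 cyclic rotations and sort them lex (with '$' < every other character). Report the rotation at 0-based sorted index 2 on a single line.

All 7 rotations (rotation i = S[i:]+S[:i]):
  rot[0] = paralH$
  rot[1] = aralH$p
  rot[2] = ralH$pa
  rot[3] = alH$par
  rot[4] = lH$para
  rot[5] = H$paral
  rot[6] = $paralH
Sorted (with $ < everything):
  sorted[0] = $paralH
  sorted[1] = H$paral
  sorted[2] = alH$par
  sorted[3] = aralH$p
  sorted[4] = lH$para
  sorted[5] = paralH$
  sorted[6] = ralH$pa
sorted[2] = alH$par

Answer: alH$par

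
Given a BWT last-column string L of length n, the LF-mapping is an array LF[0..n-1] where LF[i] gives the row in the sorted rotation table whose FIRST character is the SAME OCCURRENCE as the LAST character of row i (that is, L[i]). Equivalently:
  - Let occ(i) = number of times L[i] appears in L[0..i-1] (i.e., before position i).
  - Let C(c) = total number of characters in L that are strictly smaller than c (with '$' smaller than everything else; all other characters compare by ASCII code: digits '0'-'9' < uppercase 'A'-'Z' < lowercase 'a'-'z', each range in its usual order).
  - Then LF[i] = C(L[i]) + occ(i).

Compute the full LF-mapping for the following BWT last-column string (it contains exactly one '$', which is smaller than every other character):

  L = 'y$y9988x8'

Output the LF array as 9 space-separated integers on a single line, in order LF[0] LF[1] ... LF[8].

Answer: 7 0 8 4 5 1 2 6 3

Derivation:
Char counts: '$':1, '8':3, '9':2, 'x':1, 'y':2
C (first-col start): C('$')=0, C('8')=1, C('9')=4, C('x')=6, C('y')=7
L[0]='y': occ=0, LF[0]=C('y')+0=7+0=7
L[1]='$': occ=0, LF[1]=C('$')+0=0+0=0
L[2]='y': occ=1, LF[2]=C('y')+1=7+1=8
L[3]='9': occ=0, LF[3]=C('9')+0=4+0=4
L[4]='9': occ=1, LF[4]=C('9')+1=4+1=5
L[5]='8': occ=0, LF[5]=C('8')+0=1+0=1
L[6]='8': occ=1, LF[6]=C('8')+1=1+1=2
L[7]='x': occ=0, LF[7]=C('x')+0=6+0=6
L[8]='8': occ=2, LF[8]=C('8')+2=1+2=3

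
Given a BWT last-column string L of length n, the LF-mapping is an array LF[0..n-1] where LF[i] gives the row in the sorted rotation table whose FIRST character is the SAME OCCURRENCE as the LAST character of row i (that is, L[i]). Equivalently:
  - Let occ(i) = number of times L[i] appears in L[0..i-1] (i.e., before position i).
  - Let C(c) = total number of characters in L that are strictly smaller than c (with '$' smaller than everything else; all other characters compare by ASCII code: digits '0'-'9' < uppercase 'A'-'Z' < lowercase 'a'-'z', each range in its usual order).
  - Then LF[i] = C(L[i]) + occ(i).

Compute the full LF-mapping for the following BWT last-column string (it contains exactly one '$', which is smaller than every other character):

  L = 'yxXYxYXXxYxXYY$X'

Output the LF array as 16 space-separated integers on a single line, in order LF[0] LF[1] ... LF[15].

Char counts: '$':1, 'X':5, 'Y':5, 'x':4, 'y':1
C (first-col start): C('$')=0, C('X')=1, C('Y')=6, C('x')=11, C('y')=15
L[0]='y': occ=0, LF[0]=C('y')+0=15+0=15
L[1]='x': occ=0, LF[1]=C('x')+0=11+0=11
L[2]='X': occ=0, LF[2]=C('X')+0=1+0=1
L[3]='Y': occ=0, LF[3]=C('Y')+0=6+0=6
L[4]='x': occ=1, LF[4]=C('x')+1=11+1=12
L[5]='Y': occ=1, LF[5]=C('Y')+1=6+1=7
L[6]='X': occ=1, LF[6]=C('X')+1=1+1=2
L[7]='X': occ=2, LF[7]=C('X')+2=1+2=3
L[8]='x': occ=2, LF[8]=C('x')+2=11+2=13
L[9]='Y': occ=2, LF[9]=C('Y')+2=6+2=8
L[10]='x': occ=3, LF[10]=C('x')+3=11+3=14
L[11]='X': occ=3, LF[11]=C('X')+3=1+3=4
L[12]='Y': occ=3, LF[12]=C('Y')+3=6+3=9
L[13]='Y': occ=4, LF[13]=C('Y')+4=6+4=10
L[14]='$': occ=0, LF[14]=C('$')+0=0+0=0
L[15]='X': occ=4, LF[15]=C('X')+4=1+4=5

Answer: 15 11 1 6 12 7 2 3 13 8 14 4 9 10 0 5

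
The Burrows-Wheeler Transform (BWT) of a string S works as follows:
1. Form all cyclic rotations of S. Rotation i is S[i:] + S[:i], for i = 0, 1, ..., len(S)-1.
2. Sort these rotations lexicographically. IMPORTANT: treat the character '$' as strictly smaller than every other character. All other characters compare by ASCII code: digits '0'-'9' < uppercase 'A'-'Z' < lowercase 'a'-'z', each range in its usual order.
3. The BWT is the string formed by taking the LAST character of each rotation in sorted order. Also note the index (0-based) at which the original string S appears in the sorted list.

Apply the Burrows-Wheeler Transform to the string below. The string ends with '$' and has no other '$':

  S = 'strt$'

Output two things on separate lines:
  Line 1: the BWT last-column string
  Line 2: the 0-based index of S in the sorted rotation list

All 5 rotations (rotation i = S[i:]+S[:i]):
  rot[0] = strt$
  rot[1] = trt$s
  rot[2] = rt$st
  rot[3] = t$str
  rot[4] = $strt
Sorted (with $ < everything):
  sorted[0] = $strt  (last char: 't')
  sorted[1] = rt$st  (last char: 't')
  sorted[2] = strt$  (last char: '$')
  sorted[3] = t$str  (last char: 'r')
  sorted[4] = trt$s  (last char: 's')
Last column: tt$rs
Original string S is at sorted index 2

Answer: tt$rs
2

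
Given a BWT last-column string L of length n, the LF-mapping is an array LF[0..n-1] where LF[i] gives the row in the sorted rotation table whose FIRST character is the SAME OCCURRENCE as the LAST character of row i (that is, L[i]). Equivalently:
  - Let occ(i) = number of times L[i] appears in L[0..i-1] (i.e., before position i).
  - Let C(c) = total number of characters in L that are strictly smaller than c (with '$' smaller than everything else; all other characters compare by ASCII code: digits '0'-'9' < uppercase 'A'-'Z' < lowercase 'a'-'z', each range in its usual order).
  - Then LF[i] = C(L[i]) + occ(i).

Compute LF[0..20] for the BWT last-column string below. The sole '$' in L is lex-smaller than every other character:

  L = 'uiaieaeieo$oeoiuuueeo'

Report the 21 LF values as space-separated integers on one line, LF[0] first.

Char counts: '$':1, 'a':2, 'e':6, 'i':4, 'o':4, 'u':4
C (first-col start): C('$')=0, C('a')=1, C('e')=3, C('i')=9, C('o')=13, C('u')=17
L[0]='u': occ=0, LF[0]=C('u')+0=17+0=17
L[1]='i': occ=0, LF[1]=C('i')+0=9+0=9
L[2]='a': occ=0, LF[2]=C('a')+0=1+0=1
L[3]='i': occ=1, LF[3]=C('i')+1=9+1=10
L[4]='e': occ=0, LF[4]=C('e')+0=3+0=3
L[5]='a': occ=1, LF[5]=C('a')+1=1+1=2
L[6]='e': occ=1, LF[6]=C('e')+1=3+1=4
L[7]='i': occ=2, LF[7]=C('i')+2=9+2=11
L[8]='e': occ=2, LF[8]=C('e')+2=3+2=5
L[9]='o': occ=0, LF[9]=C('o')+0=13+0=13
L[10]='$': occ=0, LF[10]=C('$')+0=0+0=0
L[11]='o': occ=1, LF[11]=C('o')+1=13+1=14
L[12]='e': occ=3, LF[12]=C('e')+3=3+3=6
L[13]='o': occ=2, LF[13]=C('o')+2=13+2=15
L[14]='i': occ=3, LF[14]=C('i')+3=9+3=12
L[15]='u': occ=1, LF[15]=C('u')+1=17+1=18
L[16]='u': occ=2, LF[16]=C('u')+2=17+2=19
L[17]='u': occ=3, LF[17]=C('u')+3=17+3=20
L[18]='e': occ=4, LF[18]=C('e')+4=3+4=7
L[19]='e': occ=5, LF[19]=C('e')+5=3+5=8
L[20]='o': occ=3, LF[20]=C('o')+3=13+3=16

Answer: 17 9 1 10 3 2 4 11 5 13 0 14 6 15 12 18 19 20 7 8 16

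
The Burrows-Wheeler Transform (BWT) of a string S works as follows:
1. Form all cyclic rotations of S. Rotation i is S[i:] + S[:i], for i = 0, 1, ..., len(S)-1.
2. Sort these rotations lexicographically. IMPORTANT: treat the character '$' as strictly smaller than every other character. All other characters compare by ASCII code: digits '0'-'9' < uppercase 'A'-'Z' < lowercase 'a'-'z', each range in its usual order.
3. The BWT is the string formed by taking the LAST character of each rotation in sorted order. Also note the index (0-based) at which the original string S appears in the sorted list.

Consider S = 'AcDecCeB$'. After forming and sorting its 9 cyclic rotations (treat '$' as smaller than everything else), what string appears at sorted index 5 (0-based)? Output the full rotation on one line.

All 9 rotations (rotation i = S[i:]+S[:i]):
  rot[0] = AcDecCeB$
  rot[1] = cDecCeB$A
  rot[2] = DecCeB$Ac
  rot[3] = ecCeB$AcD
  rot[4] = cCeB$AcDe
  rot[5] = CeB$AcDec
  rot[6] = eB$AcDecC
  rot[7] = B$AcDecCe
  rot[8] = $AcDecCeB
Sorted (with $ < everything):
  sorted[0] = $AcDecCeB
  sorted[1] = AcDecCeB$
  sorted[2] = B$AcDecCe
  sorted[3] = CeB$AcDec
  sorted[4] = DecCeB$Ac
  sorted[5] = cCeB$AcDe
  sorted[6] = cDecCeB$A
  sorted[7] = eB$AcDecC
  sorted[8] = ecCeB$AcD
sorted[5] = cCeB$AcDe

Answer: cCeB$AcDe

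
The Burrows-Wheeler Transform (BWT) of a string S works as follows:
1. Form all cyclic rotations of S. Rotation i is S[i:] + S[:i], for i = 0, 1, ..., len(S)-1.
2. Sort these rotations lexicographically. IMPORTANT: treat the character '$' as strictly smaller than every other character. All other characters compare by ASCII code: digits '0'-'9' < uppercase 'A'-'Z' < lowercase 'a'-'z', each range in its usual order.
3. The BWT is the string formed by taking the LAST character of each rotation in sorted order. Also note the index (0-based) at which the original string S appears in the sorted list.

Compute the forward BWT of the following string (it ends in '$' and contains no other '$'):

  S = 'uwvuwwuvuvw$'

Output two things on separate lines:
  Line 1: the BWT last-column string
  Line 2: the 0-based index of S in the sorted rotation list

All 12 rotations (rotation i = S[i:]+S[:i]):
  rot[0] = uwvuwwuvuvw$
  rot[1] = wvuwwuvuvw$u
  rot[2] = vuwwuvuvw$uw
  rot[3] = uwwuvuvw$uwv
  rot[4] = wwuvuvw$uwvu
  rot[5] = wuvuvw$uwvuw
  rot[6] = uvuvw$uwvuww
  rot[7] = vuvw$uwvuwwu
  rot[8] = uvw$uwvuwwuv
  rot[9] = vw$uwvuwwuvu
  rot[10] = w$uwvuwwuvuv
  rot[11] = $uwvuwwuvuvw
Sorted (with $ < everything):
  sorted[0] = $uwvuwwuvuvw  (last char: 'w')
  sorted[1] = uvuvw$uwvuww  (last char: 'w')
  sorted[2] = uvw$uwvuwwuv  (last char: 'v')
  sorted[3] = uwvuwwuvuvw$  (last char: '$')
  sorted[4] = uwwuvuvw$uwv  (last char: 'v')
  sorted[5] = vuvw$uwvuwwu  (last char: 'u')
  sorted[6] = vuwwuvuvw$uw  (last char: 'w')
  sorted[7] = vw$uwvuwwuvu  (last char: 'u')
  sorted[8] = w$uwvuwwuvuv  (last char: 'v')
  sorted[9] = wuvuvw$uwvuw  (last char: 'w')
  sorted[10] = wvuwwuvuvw$u  (last char: 'u')
  sorted[11] = wwuvuvw$uwvu  (last char: 'u')
Last column: wwv$vuwuvwuu
Original string S is at sorted index 3

Answer: wwv$vuwuvwuu
3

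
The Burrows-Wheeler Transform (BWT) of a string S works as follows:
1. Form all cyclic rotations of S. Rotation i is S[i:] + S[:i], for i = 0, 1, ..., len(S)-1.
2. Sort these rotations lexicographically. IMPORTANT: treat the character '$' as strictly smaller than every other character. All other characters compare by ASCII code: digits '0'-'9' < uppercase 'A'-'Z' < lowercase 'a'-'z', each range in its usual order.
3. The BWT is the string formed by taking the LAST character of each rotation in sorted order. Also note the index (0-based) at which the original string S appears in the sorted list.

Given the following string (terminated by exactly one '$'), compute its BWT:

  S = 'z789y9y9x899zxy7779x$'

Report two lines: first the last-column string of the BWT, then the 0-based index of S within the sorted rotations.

All 21 rotations (rotation i = S[i:]+S[:i]):
  rot[0] = z789y9y9x899zxy7779x$
  rot[1] = 789y9y9x899zxy7779x$z
  rot[2] = 89y9y9x899zxy7779x$z7
  rot[3] = 9y9y9x899zxy7779x$z78
  rot[4] = y9y9x899zxy7779x$z789
  rot[5] = 9y9x899zxy7779x$z789y
  rot[6] = y9x899zxy7779x$z789y9
  rot[7] = 9x899zxy7779x$z789y9y
  rot[8] = x899zxy7779x$z789y9y9
  rot[9] = 899zxy7779x$z789y9y9x
  rot[10] = 99zxy7779x$z789y9y9x8
  rot[11] = 9zxy7779x$z789y9y9x89
  rot[12] = zxy7779x$z789y9y9x899
  rot[13] = xy7779x$z789y9y9x899z
  rot[14] = y7779x$z789y9y9x899zx
  rot[15] = 7779x$z789y9y9x899zxy
  rot[16] = 779x$z789y9y9x899zxy7
  rot[17] = 79x$z789y9y9x899zxy77
  rot[18] = 9x$z789y9y9x899zxy777
  rot[19] = x$z789y9y9x899zxy7779
  rot[20] = $z789y9y9x899zxy7779x
Sorted (with $ < everything):
  sorted[0] = $z789y9y9x899zxy7779x  (last char: 'x')
  sorted[1] = 7779x$z789y9y9x899zxy  (last char: 'y')
  sorted[2] = 779x$z789y9y9x899zxy7  (last char: '7')
  sorted[3] = 789y9y9x899zxy7779x$z  (last char: 'z')
  sorted[4] = 79x$z789y9y9x899zxy77  (last char: '7')
  sorted[5] = 899zxy7779x$z789y9y9x  (last char: 'x')
  sorted[6] = 89y9y9x899zxy7779x$z7  (last char: '7')
  sorted[7] = 99zxy7779x$z789y9y9x8  (last char: '8')
  sorted[8] = 9x$z789y9y9x899zxy777  (last char: '7')
  sorted[9] = 9x899zxy7779x$z789y9y  (last char: 'y')
  sorted[10] = 9y9x899zxy7779x$z789y  (last char: 'y')
  sorted[11] = 9y9y9x899zxy7779x$z78  (last char: '8')
  sorted[12] = 9zxy7779x$z789y9y9x89  (last char: '9')
  sorted[13] = x$z789y9y9x899zxy7779  (last char: '9')
  sorted[14] = x899zxy7779x$z789y9y9  (last char: '9')
  sorted[15] = xy7779x$z789y9y9x899z  (last char: 'z')
  sorted[16] = y7779x$z789y9y9x899zx  (last char: 'x')
  sorted[17] = y9x899zxy7779x$z789y9  (last char: '9')
  sorted[18] = y9y9x899zxy7779x$z789  (last char: '9')
  sorted[19] = z789y9y9x899zxy7779x$  (last char: '$')
  sorted[20] = zxy7779x$z789y9y9x899  (last char: '9')
Last column: xy7z7x787yy8999zx99$9
Original string S is at sorted index 19

Answer: xy7z7x787yy8999zx99$9
19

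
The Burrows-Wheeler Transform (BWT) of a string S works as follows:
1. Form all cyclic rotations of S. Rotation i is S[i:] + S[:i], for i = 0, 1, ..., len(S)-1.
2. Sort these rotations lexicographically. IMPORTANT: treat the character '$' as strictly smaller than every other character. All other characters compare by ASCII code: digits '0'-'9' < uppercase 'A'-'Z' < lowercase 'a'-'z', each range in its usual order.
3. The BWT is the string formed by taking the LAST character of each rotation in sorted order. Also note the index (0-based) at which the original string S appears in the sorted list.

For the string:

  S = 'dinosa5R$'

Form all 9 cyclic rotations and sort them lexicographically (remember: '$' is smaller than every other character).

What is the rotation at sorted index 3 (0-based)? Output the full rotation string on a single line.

Answer: a5R$dinos

Derivation:
All 9 rotations (rotation i = S[i:]+S[:i]):
  rot[0] = dinosa5R$
  rot[1] = inosa5R$d
  rot[2] = nosa5R$di
  rot[3] = osa5R$din
  rot[4] = sa5R$dino
  rot[5] = a5R$dinos
  rot[6] = 5R$dinosa
  rot[7] = R$dinosa5
  rot[8] = $dinosa5R
Sorted (with $ < everything):
  sorted[0] = $dinosa5R
  sorted[1] = 5R$dinosa
  sorted[2] = R$dinosa5
  sorted[3] = a5R$dinos
  sorted[4] = dinosa5R$
  sorted[5] = inosa5R$d
  sorted[6] = nosa5R$di
  sorted[7] = osa5R$din
  sorted[8] = sa5R$dino
sorted[3] = a5R$dinos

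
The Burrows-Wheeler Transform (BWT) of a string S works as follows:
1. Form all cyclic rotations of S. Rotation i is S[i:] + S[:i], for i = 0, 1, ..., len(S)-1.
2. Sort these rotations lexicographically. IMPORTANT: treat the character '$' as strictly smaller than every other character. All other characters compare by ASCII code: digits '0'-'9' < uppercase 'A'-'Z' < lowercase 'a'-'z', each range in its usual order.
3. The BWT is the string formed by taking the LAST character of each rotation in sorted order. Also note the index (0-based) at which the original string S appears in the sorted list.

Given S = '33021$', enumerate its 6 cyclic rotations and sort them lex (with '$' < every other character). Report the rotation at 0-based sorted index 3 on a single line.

Answer: 21$330

Derivation:
All 6 rotations (rotation i = S[i:]+S[:i]):
  rot[0] = 33021$
  rot[1] = 3021$3
  rot[2] = 021$33
  rot[3] = 21$330
  rot[4] = 1$3302
  rot[5] = $33021
Sorted (with $ < everything):
  sorted[0] = $33021
  sorted[1] = 021$33
  sorted[2] = 1$3302
  sorted[3] = 21$330
  sorted[4] = 3021$3
  sorted[5] = 33021$
sorted[3] = 21$330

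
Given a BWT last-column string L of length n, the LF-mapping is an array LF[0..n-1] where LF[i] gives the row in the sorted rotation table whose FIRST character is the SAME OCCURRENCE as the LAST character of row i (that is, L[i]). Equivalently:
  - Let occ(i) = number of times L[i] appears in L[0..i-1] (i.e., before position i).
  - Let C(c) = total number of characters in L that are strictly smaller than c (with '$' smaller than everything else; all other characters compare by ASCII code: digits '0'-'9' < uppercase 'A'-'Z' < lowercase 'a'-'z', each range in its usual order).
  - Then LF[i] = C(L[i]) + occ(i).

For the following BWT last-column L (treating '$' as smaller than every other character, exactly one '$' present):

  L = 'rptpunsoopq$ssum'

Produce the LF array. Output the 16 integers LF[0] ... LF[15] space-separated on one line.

Answer: 9 5 13 6 14 2 10 3 4 7 8 0 11 12 15 1

Derivation:
Char counts: '$':1, 'm':1, 'n':1, 'o':2, 'p':3, 'q':1, 'r':1, 's':3, 't':1, 'u':2
C (first-col start): C('$')=0, C('m')=1, C('n')=2, C('o')=3, C('p')=5, C('q')=8, C('r')=9, C('s')=10, C('t')=13, C('u')=14
L[0]='r': occ=0, LF[0]=C('r')+0=9+0=9
L[1]='p': occ=0, LF[1]=C('p')+0=5+0=5
L[2]='t': occ=0, LF[2]=C('t')+0=13+0=13
L[3]='p': occ=1, LF[3]=C('p')+1=5+1=6
L[4]='u': occ=0, LF[4]=C('u')+0=14+0=14
L[5]='n': occ=0, LF[5]=C('n')+0=2+0=2
L[6]='s': occ=0, LF[6]=C('s')+0=10+0=10
L[7]='o': occ=0, LF[7]=C('o')+0=3+0=3
L[8]='o': occ=1, LF[8]=C('o')+1=3+1=4
L[9]='p': occ=2, LF[9]=C('p')+2=5+2=7
L[10]='q': occ=0, LF[10]=C('q')+0=8+0=8
L[11]='$': occ=0, LF[11]=C('$')+0=0+0=0
L[12]='s': occ=1, LF[12]=C('s')+1=10+1=11
L[13]='s': occ=2, LF[13]=C('s')+2=10+2=12
L[14]='u': occ=1, LF[14]=C('u')+1=14+1=15
L[15]='m': occ=0, LF[15]=C('m')+0=1+0=1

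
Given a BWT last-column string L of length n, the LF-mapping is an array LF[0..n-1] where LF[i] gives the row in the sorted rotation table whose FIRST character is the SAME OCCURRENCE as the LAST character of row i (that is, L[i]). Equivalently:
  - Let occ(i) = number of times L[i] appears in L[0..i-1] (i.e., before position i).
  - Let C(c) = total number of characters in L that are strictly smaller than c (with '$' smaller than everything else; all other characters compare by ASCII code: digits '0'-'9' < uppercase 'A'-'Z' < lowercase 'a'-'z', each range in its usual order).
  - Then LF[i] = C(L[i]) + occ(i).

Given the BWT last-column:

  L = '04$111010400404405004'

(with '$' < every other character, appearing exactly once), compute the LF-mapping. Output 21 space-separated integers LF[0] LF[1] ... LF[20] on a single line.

Answer: 1 14 0 10 11 12 2 13 3 15 4 5 16 6 17 18 7 20 8 9 19

Derivation:
Char counts: '$':1, '0':9, '1':4, '4':6, '5':1
C (first-col start): C('$')=0, C('0')=1, C('1')=10, C('4')=14, C('5')=20
L[0]='0': occ=0, LF[0]=C('0')+0=1+0=1
L[1]='4': occ=0, LF[1]=C('4')+0=14+0=14
L[2]='$': occ=0, LF[2]=C('$')+0=0+0=0
L[3]='1': occ=0, LF[3]=C('1')+0=10+0=10
L[4]='1': occ=1, LF[4]=C('1')+1=10+1=11
L[5]='1': occ=2, LF[5]=C('1')+2=10+2=12
L[6]='0': occ=1, LF[6]=C('0')+1=1+1=2
L[7]='1': occ=3, LF[7]=C('1')+3=10+3=13
L[8]='0': occ=2, LF[8]=C('0')+2=1+2=3
L[9]='4': occ=1, LF[9]=C('4')+1=14+1=15
L[10]='0': occ=3, LF[10]=C('0')+3=1+3=4
L[11]='0': occ=4, LF[11]=C('0')+4=1+4=5
L[12]='4': occ=2, LF[12]=C('4')+2=14+2=16
L[13]='0': occ=5, LF[13]=C('0')+5=1+5=6
L[14]='4': occ=3, LF[14]=C('4')+3=14+3=17
L[15]='4': occ=4, LF[15]=C('4')+4=14+4=18
L[16]='0': occ=6, LF[16]=C('0')+6=1+6=7
L[17]='5': occ=0, LF[17]=C('5')+0=20+0=20
L[18]='0': occ=7, LF[18]=C('0')+7=1+7=8
L[19]='0': occ=8, LF[19]=C('0')+8=1+8=9
L[20]='4': occ=5, LF[20]=C('4')+5=14+5=19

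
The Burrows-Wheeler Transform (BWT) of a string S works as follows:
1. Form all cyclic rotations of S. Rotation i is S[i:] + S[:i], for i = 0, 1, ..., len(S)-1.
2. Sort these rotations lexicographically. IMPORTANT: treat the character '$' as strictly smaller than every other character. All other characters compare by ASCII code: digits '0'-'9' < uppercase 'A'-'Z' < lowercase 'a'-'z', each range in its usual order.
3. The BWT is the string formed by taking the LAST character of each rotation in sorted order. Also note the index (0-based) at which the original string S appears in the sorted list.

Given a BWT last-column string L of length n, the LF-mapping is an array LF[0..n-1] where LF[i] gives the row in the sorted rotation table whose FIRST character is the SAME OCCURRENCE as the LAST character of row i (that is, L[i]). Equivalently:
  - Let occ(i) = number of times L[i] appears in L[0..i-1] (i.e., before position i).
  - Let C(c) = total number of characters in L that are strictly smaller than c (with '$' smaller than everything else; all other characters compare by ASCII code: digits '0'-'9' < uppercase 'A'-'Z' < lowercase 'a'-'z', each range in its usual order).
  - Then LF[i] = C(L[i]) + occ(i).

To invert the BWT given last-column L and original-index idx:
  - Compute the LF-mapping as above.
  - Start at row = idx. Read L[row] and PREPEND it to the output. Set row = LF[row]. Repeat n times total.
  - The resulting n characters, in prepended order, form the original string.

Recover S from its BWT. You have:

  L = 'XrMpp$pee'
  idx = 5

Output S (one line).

LF mapping: 2 8 1 5 6 0 7 3 4
Walk LF starting at row 5, prepending L[row]:
  step 1: row=5, L[5]='$', prepend. Next row=LF[5]=0
  step 2: row=0, L[0]='X', prepend. Next row=LF[0]=2
  step 3: row=2, L[2]='M', prepend. Next row=LF[2]=1
  step 4: row=1, L[1]='r', prepend. Next row=LF[1]=8
  step 5: row=8, L[8]='e', prepend. Next row=LF[8]=4
  step 6: row=4, L[4]='p', prepend. Next row=LF[4]=6
  step 7: row=6, L[6]='p', prepend. Next row=LF[6]=7
  step 8: row=7, L[7]='e', prepend. Next row=LF[7]=3
  step 9: row=3, L[3]='p', prepend. Next row=LF[3]=5
Reversed output: pepperMX$

Answer: pepperMX$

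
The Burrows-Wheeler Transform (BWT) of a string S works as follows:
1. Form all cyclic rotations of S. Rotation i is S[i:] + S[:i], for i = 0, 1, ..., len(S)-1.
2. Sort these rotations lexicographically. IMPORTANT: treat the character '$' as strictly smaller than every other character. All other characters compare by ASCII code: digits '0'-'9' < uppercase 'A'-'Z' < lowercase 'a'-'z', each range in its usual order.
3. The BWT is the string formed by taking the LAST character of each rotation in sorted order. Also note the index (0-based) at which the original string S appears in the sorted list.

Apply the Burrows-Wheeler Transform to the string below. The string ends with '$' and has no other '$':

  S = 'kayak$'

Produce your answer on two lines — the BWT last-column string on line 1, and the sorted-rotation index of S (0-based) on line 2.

Answer: kyka$a
4

Derivation:
All 6 rotations (rotation i = S[i:]+S[:i]):
  rot[0] = kayak$
  rot[1] = ayak$k
  rot[2] = yak$ka
  rot[3] = ak$kay
  rot[4] = k$kaya
  rot[5] = $kayak
Sorted (with $ < everything):
  sorted[0] = $kayak  (last char: 'k')
  sorted[1] = ak$kay  (last char: 'y')
  sorted[2] = ayak$k  (last char: 'k')
  sorted[3] = k$kaya  (last char: 'a')
  sorted[4] = kayak$  (last char: '$')
  sorted[5] = yak$ka  (last char: 'a')
Last column: kyka$a
Original string S is at sorted index 4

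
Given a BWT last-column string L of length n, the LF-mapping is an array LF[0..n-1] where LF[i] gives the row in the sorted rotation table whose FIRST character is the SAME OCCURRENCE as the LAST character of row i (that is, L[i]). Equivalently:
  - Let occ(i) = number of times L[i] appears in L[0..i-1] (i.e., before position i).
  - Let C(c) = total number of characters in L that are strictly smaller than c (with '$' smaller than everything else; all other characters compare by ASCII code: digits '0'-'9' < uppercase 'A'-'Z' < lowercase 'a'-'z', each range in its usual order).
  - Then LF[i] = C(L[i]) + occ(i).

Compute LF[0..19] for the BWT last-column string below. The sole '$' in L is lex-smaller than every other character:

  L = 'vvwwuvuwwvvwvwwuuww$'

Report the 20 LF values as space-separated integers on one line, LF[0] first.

Char counts: '$':1, 'u':4, 'v':6, 'w':9
C (first-col start): C('$')=0, C('u')=1, C('v')=5, C('w')=11
L[0]='v': occ=0, LF[0]=C('v')+0=5+0=5
L[1]='v': occ=1, LF[1]=C('v')+1=5+1=6
L[2]='w': occ=0, LF[2]=C('w')+0=11+0=11
L[3]='w': occ=1, LF[3]=C('w')+1=11+1=12
L[4]='u': occ=0, LF[4]=C('u')+0=1+0=1
L[5]='v': occ=2, LF[5]=C('v')+2=5+2=7
L[6]='u': occ=1, LF[6]=C('u')+1=1+1=2
L[7]='w': occ=2, LF[7]=C('w')+2=11+2=13
L[8]='w': occ=3, LF[8]=C('w')+3=11+3=14
L[9]='v': occ=3, LF[9]=C('v')+3=5+3=8
L[10]='v': occ=4, LF[10]=C('v')+4=5+4=9
L[11]='w': occ=4, LF[11]=C('w')+4=11+4=15
L[12]='v': occ=5, LF[12]=C('v')+5=5+5=10
L[13]='w': occ=5, LF[13]=C('w')+5=11+5=16
L[14]='w': occ=6, LF[14]=C('w')+6=11+6=17
L[15]='u': occ=2, LF[15]=C('u')+2=1+2=3
L[16]='u': occ=3, LF[16]=C('u')+3=1+3=4
L[17]='w': occ=7, LF[17]=C('w')+7=11+7=18
L[18]='w': occ=8, LF[18]=C('w')+8=11+8=19
L[19]='$': occ=0, LF[19]=C('$')+0=0+0=0

Answer: 5 6 11 12 1 7 2 13 14 8 9 15 10 16 17 3 4 18 19 0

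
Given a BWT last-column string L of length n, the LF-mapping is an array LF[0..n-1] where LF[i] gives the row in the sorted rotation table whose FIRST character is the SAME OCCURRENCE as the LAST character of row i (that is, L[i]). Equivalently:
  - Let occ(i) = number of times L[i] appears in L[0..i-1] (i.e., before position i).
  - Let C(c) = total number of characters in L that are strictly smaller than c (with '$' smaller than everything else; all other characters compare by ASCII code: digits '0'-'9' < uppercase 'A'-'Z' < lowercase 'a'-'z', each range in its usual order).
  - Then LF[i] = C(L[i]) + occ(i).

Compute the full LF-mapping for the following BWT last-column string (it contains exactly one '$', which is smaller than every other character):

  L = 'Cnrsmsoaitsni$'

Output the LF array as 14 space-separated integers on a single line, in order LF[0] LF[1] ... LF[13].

Char counts: '$':1, 'C':1, 'a':1, 'i':2, 'm':1, 'n':2, 'o':1, 'r':1, 's':3, 't':1
C (first-col start): C('$')=0, C('C')=1, C('a')=2, C('i')=3, C('m')=5, C('n')=6, C('o')=8, C('r')=9, C('s')=10, C('t')=13
L[0]='C': occ=0, LF[0]=C('C')+0=1+0=1
L[1]='n': occ=0, LF[1]=C('n')+0=6+0=6
L[2]='r': occ=0, LF[2]=C('r')+0=9+0=9
L[3]='s': occ=0, LF[3]=C('s')+0=10+0=10
L[4]='m': occ=0, LF[4]=C('m')+0=5+0=5
L[5]='s': occ=1, LF[5]=C('s')+1=10+1=11
L[6]='o': occ=0, LF[6]=C('o')+0=8+0=8
L[7]='a': occ=0, LF[7]=C('a')+0=2+0=2
L[8]='i': occ=0, LF[8]=C('i')+0=3+0=3
L[9]='t': occ=0, LF[9]=C('t')+0=13+0=13
L[10]='s': occ=2, LF[10]=C('s')+2=10+2=12
L[11]='n': occ=1, LF[11]=C('n')+1=6+1=7
L[12]='i': occ=1, LF[12]=C('i')+1=3+1=4
L[13]='$': occ=0, LF[13]=C('$')+0=0+0=0

Answer: 1 6 9 10 5 11 8 2 3 13 12 7 4 0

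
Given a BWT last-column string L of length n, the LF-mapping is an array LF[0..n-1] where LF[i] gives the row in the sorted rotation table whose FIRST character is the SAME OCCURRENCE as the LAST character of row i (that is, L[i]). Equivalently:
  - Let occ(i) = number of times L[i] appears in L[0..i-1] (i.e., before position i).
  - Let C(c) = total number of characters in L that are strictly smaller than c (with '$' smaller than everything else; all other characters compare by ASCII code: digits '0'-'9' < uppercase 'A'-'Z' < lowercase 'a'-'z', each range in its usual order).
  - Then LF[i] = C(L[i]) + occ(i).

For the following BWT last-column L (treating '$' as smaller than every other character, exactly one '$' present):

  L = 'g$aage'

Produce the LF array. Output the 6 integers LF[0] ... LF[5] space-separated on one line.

Char counts: '$':1, 'a':2, 'e':1, 'g':2
C (first-col start): C('$')=0, C('a')=1, C('e')=3, C('g')=4
L[0]='g': occ=0, LF[0]=C('g')+0=4+0=4
L[1]='$': occ=0, LF[1]=C('$')+0=0+0=0
L[2]='a': occ=0, LF[2]=C('a')+0=1+0=1
L[3]='a': occ=1, LF[3]=C('a')+1=1+1=2
L[4]='g': occ=1, LF[4]=C('g')+1=4+1=5
L[5]='e': occ=0, LF[5]=C('e')+0=3+0=3

Answer: 4 0 1 2 5 3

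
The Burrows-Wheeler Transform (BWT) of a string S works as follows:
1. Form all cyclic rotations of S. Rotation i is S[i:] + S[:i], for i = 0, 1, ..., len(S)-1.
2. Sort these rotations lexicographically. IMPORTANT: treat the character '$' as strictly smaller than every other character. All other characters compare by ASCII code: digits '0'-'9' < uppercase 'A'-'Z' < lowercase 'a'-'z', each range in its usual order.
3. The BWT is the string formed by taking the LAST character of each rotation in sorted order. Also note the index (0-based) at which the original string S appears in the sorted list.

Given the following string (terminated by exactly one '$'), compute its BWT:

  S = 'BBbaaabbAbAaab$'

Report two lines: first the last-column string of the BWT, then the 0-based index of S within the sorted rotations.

Answer: bbb$BbAaaaaAbBa
3

Derivation:
All 15 rotations (rotation i = S[i:]+S[:i]):
  rot[0] = BBbaaabbAbAaab$
  rot[1] = BbaaabbAbAaab$B
  rot[2] = baaabbAbAaab$BB
  rot[3] = aaabbAbAaab$BBb
  rot[4] = aabbAbAaab$BBba
  rot[5] = abbAbAaab$BBbaa
  rot[6] = bbAbAaab$BBbaaa
  rot[7] = bAbAaab$BBbaaab
  rot[8] = AbAaab$BBbaaabb
  rot[9] = bAaab$BBbaaabbA
  rot[10] = Aaab$BBbaaabbAb
  rot[11] = aab$BBbaaabbAbA
  rot[12] = ab$BBbaaabbAbAa
  rot[13] = b$BBbaaabbAbAaa
  rot[14] = $BBbaaabbAbAaab
Sorted (with $ < everything):
  sorted[0] = $BBbaaabbAbAaab  (last char: 'b')
  sorted[1] = Aaab$BBbaaabbAb  (last char: 'b')
  sorted[2] = AbAaab$BBbaaabb  (last char: 'b')
  sorted[3] = BBbaaabbAbAaab$  (last char: '$')
  sorted[4] = BbaaabbAbAaab$B  (last char: 'B')
  sorted[5] = aaabbAbAaab$BBb  (last char: 'b')
  sorted[6] = aab$BBbaaabbAbA  (last char: 'A')
  sorted[7] = aabbAbAaab$BBba  (last char: 'a')
  sorted[8] = ab$BBbaaabbAbAa  (last char: 'a')
  sorted[9] = abbAbAaab$BBbaa  (last char: 'a')
  sorted[10] = b$BBbaaabbAbAaa  (last char: 'a')
  sorted[11] = bAaab$BBbaaabbA  (last char: 'A')
  sorted[12] = bAbAaab$BBbaaab  (last char: 'b')
  sorted[13] = baaabbAbAaab$BB  (last char: 'B')
  sorted[14] = bbAbAaab$BBbaaa  (last char: 'a')
Last column: bbb$BbAaaaaAbBa
Original string S is at sorted index 3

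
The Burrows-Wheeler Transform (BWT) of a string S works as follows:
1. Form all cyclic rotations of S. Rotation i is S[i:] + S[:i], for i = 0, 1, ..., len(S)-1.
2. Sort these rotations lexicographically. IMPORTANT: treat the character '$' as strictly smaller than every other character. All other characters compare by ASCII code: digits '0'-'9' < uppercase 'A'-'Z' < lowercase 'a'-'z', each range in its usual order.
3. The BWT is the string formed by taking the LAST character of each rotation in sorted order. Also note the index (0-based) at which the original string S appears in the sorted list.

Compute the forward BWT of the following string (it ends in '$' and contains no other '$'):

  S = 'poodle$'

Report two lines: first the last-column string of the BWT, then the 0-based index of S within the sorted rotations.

All 7 rotations (rotation i = S[i:]+S[:i]):
  rot[0] = poodle$
  rot[1] = oodle$p
  rot[2] = odle$po
  rot[3] = dle$poo
  rot[4] = le$pood
  rot[5] = e$poodl
  rot[6] = $poodle
Sorted (with $ < everything):
  sorted[0] = $poodle  (last char: 'e')
  sorted[1] = dle$poo  (last char: 'o')
  sorted[2] = e$poodl  (last char: 'l')
  sorted[3] = le$pood  (last char: 'd')
  sorted[4] = odle$po  (last char: 'o')
  sorted[5] = oodle$p  (last char: 'p')
  sorted[6] = poodle$  (last char: '$')
Last column: eoldop$
Original string S is at sorted index 6

Answer: eoldop$
6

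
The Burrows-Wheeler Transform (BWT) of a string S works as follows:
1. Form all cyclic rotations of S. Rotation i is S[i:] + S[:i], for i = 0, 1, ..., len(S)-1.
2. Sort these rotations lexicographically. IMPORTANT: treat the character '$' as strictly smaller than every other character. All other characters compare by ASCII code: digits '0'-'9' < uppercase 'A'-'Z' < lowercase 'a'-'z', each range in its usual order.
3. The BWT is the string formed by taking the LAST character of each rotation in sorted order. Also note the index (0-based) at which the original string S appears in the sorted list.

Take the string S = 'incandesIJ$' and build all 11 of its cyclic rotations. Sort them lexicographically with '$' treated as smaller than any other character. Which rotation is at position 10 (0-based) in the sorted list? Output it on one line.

Answer: sIJ$incande

Derivation:
All 11 rotations (rotation i = S[i:]+S[:i]):
  rot[0] = incandesIJ$
  rot[1] = ncandesIJ$i
  rot[2] = candesIJ$in
  rot[3] = andesIJ$inc
  rot[4] = ndesIJ$inca
  rot[5] = desIJ$incan
  rot[6] = esIJ$incand
  rot[7] = sIJ$incande
  rot[8] = IJ$incandes
  rot[9] = J$incandesI
  rot[10] = $incandesIJ
Sorted (with $ < everything):
  sorted[0] = $incandesIJ
  sorted[1] = IJ$incandes
  sorted[2] = J$incandesI
  sorted[3] = andesIJ$inc
  sorted[4] = candesIJ$in
  sorted[5] = desIJ$incan
  sorted[6] = esIJ$incand
  sorted[7] = incandesIJ$
  sorted[8] = ncandesIJ$i
  sorted[9] = ndesIJ$inca
  sorted[10] = sIJ$incande
sorted[10] = sIJ$incande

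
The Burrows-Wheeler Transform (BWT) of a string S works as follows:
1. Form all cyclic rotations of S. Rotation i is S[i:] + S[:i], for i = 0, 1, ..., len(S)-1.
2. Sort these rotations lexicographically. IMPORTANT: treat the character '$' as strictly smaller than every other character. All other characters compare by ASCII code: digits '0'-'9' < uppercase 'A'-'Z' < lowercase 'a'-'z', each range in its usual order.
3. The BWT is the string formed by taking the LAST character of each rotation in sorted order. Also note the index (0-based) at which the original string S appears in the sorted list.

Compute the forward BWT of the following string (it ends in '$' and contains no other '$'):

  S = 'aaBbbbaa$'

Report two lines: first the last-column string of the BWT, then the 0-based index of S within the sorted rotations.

Answer: aaaab$bbB
5

Derivation:
All 9 rotations (rotation i = S[i:]+S[:i]):
  rot[0] = aaBbbbaa$
  rot[1] = aBbbbaa$a
  rot[2] = Bbbbaa$aa
  rot[3] = bbbaa$aaB
  rot[4] = bbaa$aaBb
  rot[5] = baa$aaBbb
  rot[6] = aa$aaBbbb
  rot[7] = a$aaBbbba
  rot[8] = $aaBbbbaa
Sorted (with $ < everything):
  sorted[0] = $aaBbbbaa  (last char: 'a')
  sorted[1] = Bbbbaa$aa  (last char: 'a')
  sorted[2] = a$aaBbbba  (last char: 'a')
  sorted[3] = aBbbbaa$a  (last char: 'a')
  sorted[4] = aa$aaBbbb  (last char: 'b')
  sorted[5] = aaBbbbaa$  (last char: '$')
  sorted[6] = baa$aaBbb  (last char: 'b')
  sorted[7] = bbaa$aaBb  (last char: 'b')
  sorted[8] = bbbaa$aaB  (last char: 'B')
Last column: aaaab$bbB
Original string S is at sorted index 5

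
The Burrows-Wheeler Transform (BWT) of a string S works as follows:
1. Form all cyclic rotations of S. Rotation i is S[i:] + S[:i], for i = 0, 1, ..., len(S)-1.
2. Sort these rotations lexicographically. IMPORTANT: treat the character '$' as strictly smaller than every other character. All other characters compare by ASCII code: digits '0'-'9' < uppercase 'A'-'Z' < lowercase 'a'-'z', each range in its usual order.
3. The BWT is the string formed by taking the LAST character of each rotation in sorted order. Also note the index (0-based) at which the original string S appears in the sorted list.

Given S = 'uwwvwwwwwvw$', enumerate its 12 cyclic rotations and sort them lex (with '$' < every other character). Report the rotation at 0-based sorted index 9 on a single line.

All 12 rotations (rotation i = S[i:]+S[:i]):
  rot[0] = uwwvwwwwwvw$
  rot[1] = wwvwwwwwvw$u
  rot[2] = wvwwwwwvw$uw
  rot[3] = vwwwwwvw$uww
  rot[4] = wwwwwvw$uwwv
  rot[5] = wwwwvw$uwwvw
  rot[6] = wwwvw$uwwvww
  rot[7] = wwvw$uwwvwww
  rot[8] = wvw$uwwvwwww
  rot[9] = vw$uwwvwwwww
  rot[10] = w$uwwvwwwwwv
  rot[11] = $uwwvwwwwwvw
Sorted (with $ < everything):
  sorted[0] = $uwwvwwwwwvw
  sorted[1] = uwwvwwwwwvw$
  sorted[2] = vw$uwwvwwwww
  sorted[3] = vwwwwwvw$uww
  sorted[4] = w$uwwvwwwwwv
  sorted[5] = wvw$uwwvwwww
  sorted[6] = wvwwwwwvw$uw
  sorted[7] = wwvw$uwwvwww
  sorted[8] = wwvwwwwwvw$u
  sorted[9] = wwwvw$uwwvww
  sorted[10] = wwwwvw$uwwvw
  sorted[11] = wwwwwvw$uwwv
sorted[9] = wwwvw$uwwvww

Answer: wwwvw$uwwvww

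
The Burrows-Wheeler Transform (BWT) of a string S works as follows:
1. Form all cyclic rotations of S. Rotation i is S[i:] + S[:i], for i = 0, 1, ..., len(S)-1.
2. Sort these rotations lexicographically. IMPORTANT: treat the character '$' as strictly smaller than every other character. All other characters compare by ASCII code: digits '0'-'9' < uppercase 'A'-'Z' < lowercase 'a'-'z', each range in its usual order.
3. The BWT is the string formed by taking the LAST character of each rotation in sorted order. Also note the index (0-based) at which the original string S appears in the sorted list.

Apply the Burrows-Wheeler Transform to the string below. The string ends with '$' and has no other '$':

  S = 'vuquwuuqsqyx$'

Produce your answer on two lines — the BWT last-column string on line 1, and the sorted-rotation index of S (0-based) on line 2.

Answer: xuusquvwq$uyq
9

Derivation:
All 13 rotations (rotation i = S[i:]+S[:i]):
  rot[0] = vuquwuuqsqyx$
  rot[1] = uquwuuqsqyx$v
  rot[2] = quwuuqsqyx$vu
  rot[3] = uwuuqsqyx$vuq
  rot[4] = wuuqsqyx$vuqu
  rot[5] = uuqsqyx$vuquw
  rot[6] = uqsqyx$vuquwu
  rot[7] = qsqyx$vuquwuu
  rot[8] = sqyx$vuquwuuq
  rot[9] = qyx$vuquwuuqs
  rot[10] = yx$vuquwuuqsq
  rot[11] = x$vuquwuuqsqy
  rot[12] = $vuquwuuqsqyx
Sorted (with $ < everything):
  sorted[0] = $vuquwuuqsqyx  (last char: 'x')
  sorted[1] = qsqyx$vuquwuu  (last char: 'u')
  sorted[2] = quwuuqsqyx$vu  (last char: 'u')
  sorted[3] = qyx$vuquwuuqs  (last char: 's')
  sorted[4] = sqyx$vuquwuuq  (last char: 'q')
  sorted[5] = uqsqyx$vuquwu  (last char: 'u')
  sorted[6] = uquwuuqsqyx$v  (last char: 'v')
  sorted[7] = uuqsqyx$vuquw  (last char: 'w')
  sorted[8] = uwuuqsqyx$vuq  (last char: 'q')
  sorted[9] = vuquwuuqsqyx$  (last char: '$')
  sorted[10] = wuuqsqyx$vuqu  (last char: 'u')
  sorted[11] = x$vuquwuuqsqy  (last char: 'y')
  sorted[12] = yx$vuquwuuqsq  (last char: 'q')
Last column: xuusquvwq$uyq
Original string S is at sorted index 9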